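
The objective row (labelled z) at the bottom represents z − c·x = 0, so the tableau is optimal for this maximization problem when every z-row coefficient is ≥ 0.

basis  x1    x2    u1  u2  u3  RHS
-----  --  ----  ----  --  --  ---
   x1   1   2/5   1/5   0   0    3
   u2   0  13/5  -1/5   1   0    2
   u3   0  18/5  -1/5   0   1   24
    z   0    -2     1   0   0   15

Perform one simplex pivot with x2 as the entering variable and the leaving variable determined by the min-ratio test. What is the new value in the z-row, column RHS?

Ratio test on column x2 — row 1: 3/(2/5) = 15/2; row 2: 2/(13/5) = 10/13; row 3: 24/(18/5) = 20/3. Minimum is 10/13 at row 2 (u2 leaves); pivot element 13/5.
Divide row 2 by 13/5; eliminate column x2 from the other rows.
z-row update in column RHS: 15 − (-2)·(10/13) = 215/13.

215/13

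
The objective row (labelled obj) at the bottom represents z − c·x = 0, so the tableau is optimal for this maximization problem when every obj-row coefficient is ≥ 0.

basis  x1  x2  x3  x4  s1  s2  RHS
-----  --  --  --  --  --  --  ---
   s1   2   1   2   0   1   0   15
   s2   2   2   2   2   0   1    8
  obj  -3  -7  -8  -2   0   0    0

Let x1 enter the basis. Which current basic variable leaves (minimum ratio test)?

Column x1 entries and ratios — s1: 15/2 = 15/2; s2: 8/2 = 4.
Smallest ratio is 4 in the row of s2, so s2 leaves.

s2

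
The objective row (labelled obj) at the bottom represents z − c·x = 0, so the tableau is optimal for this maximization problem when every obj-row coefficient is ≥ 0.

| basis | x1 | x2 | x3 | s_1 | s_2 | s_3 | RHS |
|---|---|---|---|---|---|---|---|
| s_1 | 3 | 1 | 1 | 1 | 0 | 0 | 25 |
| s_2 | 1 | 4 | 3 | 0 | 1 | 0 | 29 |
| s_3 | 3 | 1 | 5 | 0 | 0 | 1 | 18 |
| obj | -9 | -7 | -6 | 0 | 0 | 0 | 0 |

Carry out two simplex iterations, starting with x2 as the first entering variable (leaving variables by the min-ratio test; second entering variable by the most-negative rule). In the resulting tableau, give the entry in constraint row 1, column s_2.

Ratio test on column x2 — row 1: 25/1 = 25; row 2: 29/4 = 29/4; row 3: 18/1 = 18. Minimum is 29/4 at row 2 (s_2 leaves); pivot element 4.
Divide row 2 by 4; eliminate column x2 from the other rows.
Second iteration: most negative obj-row entry is -29/4 in column x1, so x1 enters.
Ratio test on column x1 — row 1: (71/4)/(11/4) = 71/11; row 2: (29/4)/(1/4) = 29; row 3: (43/4)/(11/4) = 43/11. Minimum is 43/11 at row 3 (s_3 leaves); pivot element 11/4.
Divide row 3 by 11/4; eliminate column x1 from the other rows.
After both pivots, the entry at constraint row 1, column s_2 is 0.

0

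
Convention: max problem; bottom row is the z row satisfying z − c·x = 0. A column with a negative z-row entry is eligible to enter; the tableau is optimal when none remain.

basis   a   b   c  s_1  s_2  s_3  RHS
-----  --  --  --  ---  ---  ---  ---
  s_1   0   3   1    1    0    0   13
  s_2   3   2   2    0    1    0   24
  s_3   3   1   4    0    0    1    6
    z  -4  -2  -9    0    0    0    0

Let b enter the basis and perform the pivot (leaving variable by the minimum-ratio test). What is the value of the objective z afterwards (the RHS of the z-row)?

Ratio test on column b — row 1: 13/3 = 13/3; row 2: 24/2 = 12; row 3: 6/1 = 6. Minimum is 13/3 at row 1 (s_1 leaves); pivot element 3.
Pivot on row 1; the z-row RHS becomes 0 − (-2)·(13/3) = 26/3.

26/3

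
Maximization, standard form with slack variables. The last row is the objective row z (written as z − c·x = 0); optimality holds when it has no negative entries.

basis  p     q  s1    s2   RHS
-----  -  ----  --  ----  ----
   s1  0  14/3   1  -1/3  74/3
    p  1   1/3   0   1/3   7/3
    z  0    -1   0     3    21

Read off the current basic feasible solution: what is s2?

s2 is not in the basis, so in the current basic feasible solution s2 = 0.

0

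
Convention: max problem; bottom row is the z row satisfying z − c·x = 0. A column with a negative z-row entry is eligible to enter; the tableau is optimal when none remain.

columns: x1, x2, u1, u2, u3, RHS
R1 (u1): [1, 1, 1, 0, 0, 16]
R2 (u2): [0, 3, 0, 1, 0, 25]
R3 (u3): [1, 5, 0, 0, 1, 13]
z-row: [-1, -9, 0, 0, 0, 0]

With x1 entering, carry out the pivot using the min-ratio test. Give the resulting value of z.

Ratio test on column x1 — row 1: 16/1 = 16; row 2: entry 0 ≤ 0; row 3: 13/1 = 13. Minimum is 13 at row 3 (u3 leaves); pivot element 1.
Pivot on row 3; the z-row RHS becomes 0 − (-1)·13 = 13.

13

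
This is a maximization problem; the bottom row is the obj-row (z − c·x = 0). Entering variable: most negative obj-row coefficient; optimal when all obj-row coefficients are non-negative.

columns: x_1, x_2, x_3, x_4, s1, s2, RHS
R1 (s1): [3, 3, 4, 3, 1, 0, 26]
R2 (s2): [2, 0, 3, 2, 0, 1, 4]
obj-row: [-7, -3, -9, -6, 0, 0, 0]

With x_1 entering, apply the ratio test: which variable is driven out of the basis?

s2

Column x_1 entries and ratios — s1: 26/3 = 26/3; s2: 4/2 = 2.
Smallest ratio is 2 in the row of s2, so s2 leaves.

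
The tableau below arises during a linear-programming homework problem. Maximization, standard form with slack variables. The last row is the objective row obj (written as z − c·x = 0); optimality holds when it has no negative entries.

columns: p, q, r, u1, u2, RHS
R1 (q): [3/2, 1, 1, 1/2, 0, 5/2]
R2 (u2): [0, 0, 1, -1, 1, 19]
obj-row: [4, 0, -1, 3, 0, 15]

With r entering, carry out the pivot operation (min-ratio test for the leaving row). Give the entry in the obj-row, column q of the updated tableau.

Ratio test on column r — row 1: (5/2)/1 = 5/2; row 2: 19/1 = 19. Minimum is 5/2 at row 1 (q leaves); pivot element 1.
Divide row 1 by 1; eliminate column r from the other rows.
obj-row update in column q: 0 − (-1)·1 = 1.

1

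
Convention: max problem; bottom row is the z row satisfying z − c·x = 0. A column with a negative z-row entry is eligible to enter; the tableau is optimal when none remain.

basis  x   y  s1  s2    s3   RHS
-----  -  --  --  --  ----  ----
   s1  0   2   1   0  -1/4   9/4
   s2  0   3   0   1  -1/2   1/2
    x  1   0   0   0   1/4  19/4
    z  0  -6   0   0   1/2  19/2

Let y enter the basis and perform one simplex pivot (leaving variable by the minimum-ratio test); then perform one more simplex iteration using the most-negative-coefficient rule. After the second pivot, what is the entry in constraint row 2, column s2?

Ratio test on column y — row 1: (9/4)/2 = 9/8; row 2: (1/2)/3 = 1/6; row 3: entry 0 ≤ 0. Minimum is 1/6 at row 2 (s2 leaves); pivot element 3.
Divide row 2 by 3; eliminate column y from the other rows.
Second iteration: most negative z-row entry is -1/2 in column s3, so s3 enters.
Ratio test on column s3 — row 1: (23/12)/(1/12) = 23; row 2: entry -1/6 ≤ 0; row 3: (19/4)/(1/4) = 19. Minimum is 19 at row 3 (x leaves); pivot element 1/4.
Divide row 3 by 1/4; eliminate column s3 from the other rows.
After both pivots, the entry at constraint row 2, column s2 is 1/3.

1/3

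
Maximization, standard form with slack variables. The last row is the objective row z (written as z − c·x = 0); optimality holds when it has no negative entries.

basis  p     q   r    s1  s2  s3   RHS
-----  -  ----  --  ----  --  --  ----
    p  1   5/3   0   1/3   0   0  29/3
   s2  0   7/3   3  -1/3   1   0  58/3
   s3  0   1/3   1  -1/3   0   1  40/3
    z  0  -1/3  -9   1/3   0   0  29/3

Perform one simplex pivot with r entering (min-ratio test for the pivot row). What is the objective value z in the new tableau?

203/3

Ratio test on column r — row 1: entry 0 ≤ 0; row 2: (58/3)/3 = 58/9; row 3: (40/3)/1 = 40/3. Minimum is 58/9 at row 2 (s2 leaves); pivot element 3.
Pivot on row 2; the z-row RHS becomes 29/3 − (-9)·(58/9) = 203/3.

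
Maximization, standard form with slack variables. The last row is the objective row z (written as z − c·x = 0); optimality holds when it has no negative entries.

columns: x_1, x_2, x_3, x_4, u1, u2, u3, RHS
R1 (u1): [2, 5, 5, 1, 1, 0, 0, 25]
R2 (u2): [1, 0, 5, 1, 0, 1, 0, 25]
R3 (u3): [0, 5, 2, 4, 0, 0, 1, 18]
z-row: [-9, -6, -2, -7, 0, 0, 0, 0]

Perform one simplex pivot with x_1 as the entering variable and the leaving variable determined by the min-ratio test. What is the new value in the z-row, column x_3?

Ratio test on column x_1 — row 1: 25/2 = 25/2; row 2: 25/1 = 25; row 3: entry 0 ≤ 0. Minimum is 25/2 at row 1 (u1 leaves); pivot element 2.
Divide row 1 by 2; eliminate column x_1 from the other rows.
z-row update in column x_3: -2 − (-9)·(5/2) = 41/2.

41/2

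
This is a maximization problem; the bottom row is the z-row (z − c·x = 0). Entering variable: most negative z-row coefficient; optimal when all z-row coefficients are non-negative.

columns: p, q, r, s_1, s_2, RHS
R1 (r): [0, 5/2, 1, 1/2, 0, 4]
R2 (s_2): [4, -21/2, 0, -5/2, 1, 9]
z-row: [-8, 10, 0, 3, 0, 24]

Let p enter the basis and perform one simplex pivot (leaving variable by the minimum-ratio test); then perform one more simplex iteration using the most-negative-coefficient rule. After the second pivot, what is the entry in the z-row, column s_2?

Ratio test on column p — row 1: entry 0 ≤ 0; row 2: 9/4 = 9/4. Minimum is 9/4 at row 2 (s_2 leaves); pivot element 4.
Divide row 2 by 4; eliminate column p from the other rows.
Second iteration: most negative z-row entry is -11 in column q, so q enters.
Ratio test on column q — row 1: 4/(5/2) = 8/5; row 2: entry -21/8 ≤ 0. Minimum is 8/5 at row 1 (r leaves); pivot element 5/2.
Divide row 1 by 5/2; eliminate column q from the other rows.
After both pivots, the entry at the z-row, column s_2 is 2.

2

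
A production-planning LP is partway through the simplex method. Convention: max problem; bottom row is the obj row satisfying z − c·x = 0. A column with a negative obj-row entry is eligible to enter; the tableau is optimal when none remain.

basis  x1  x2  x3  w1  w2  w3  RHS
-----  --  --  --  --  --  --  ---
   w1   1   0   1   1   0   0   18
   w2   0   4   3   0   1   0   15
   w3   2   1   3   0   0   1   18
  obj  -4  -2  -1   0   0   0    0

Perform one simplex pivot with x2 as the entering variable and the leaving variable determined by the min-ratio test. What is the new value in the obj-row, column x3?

1/2

Ratio test on column x2 — row 1: entry 0 ≤ 0; row 2: 15/4 = 15/4; row 3: 18/1 = 18. Minimum is 15/4 at row 2 (w2 leaves); pivot element 4.
Divide row 2 by 4; eliminate column x2 from the other rows.
obj-row update in column x3: -1 − (-2)·(3/4) = 1/2.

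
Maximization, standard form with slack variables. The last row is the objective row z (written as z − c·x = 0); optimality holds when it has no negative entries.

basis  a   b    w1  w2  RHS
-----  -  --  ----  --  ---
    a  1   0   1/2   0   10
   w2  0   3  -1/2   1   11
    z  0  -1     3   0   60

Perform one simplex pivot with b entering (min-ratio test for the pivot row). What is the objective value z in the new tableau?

Ratio test on column b — row 1: entry 0 ≤ 0; row 2: 11/3 = 11/3. Minimum is 11/3 at row 2 (w2 leaves); pivot element 3.
Pivot on row 2; the z-row RHS becomes 60 − (-1)·(11/3) = 191/3.

191/3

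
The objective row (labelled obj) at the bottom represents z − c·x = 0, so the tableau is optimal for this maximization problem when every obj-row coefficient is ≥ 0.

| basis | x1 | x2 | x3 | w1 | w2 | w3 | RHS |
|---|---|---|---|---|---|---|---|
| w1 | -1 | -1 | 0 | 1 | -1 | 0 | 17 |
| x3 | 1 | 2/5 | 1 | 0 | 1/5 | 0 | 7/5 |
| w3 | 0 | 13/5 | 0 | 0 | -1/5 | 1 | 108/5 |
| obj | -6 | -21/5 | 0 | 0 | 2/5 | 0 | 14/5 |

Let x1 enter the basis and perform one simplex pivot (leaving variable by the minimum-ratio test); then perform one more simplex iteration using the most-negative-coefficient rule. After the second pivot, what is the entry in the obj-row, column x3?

Ratio test on column x1 — row 1: entry -1 ≤ 0; row 2: (7/5)/1 = 7/5; row 3: entry 0 ≤ 0. Minimum is 7/5 at row 2 (x3 leaves); pivot element 1.
Divide row 2 by 1; eliminate column x1 from the other rows.
Second iteration: most negative obj-row entry is -9/5 in column x2, so x2 enters.
Ratio test on column x2 — row 1: entry -3/5 ≤ 0; row 2: (7/5)/(2/5) = 7/2; row 3: (108/5)/(13/5) = 108/13. Minimum is 7/2 at row 2 (x1 leaves); pivot element 2/5.
Divide row 2 by 2/5; eliminate column x2 from the other rows.
After both pivots, the entry at the obj-row, column x3 is 21/2.

21/2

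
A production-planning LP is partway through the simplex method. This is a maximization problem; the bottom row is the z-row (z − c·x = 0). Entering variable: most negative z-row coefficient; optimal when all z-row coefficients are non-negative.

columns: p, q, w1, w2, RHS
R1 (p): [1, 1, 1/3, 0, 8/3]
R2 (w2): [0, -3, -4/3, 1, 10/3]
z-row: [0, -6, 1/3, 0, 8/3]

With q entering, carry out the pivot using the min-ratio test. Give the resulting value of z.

Ratio test on column q — row 1: (8/3)/1 = 8/3; row 2: entry -3 ≤ 0. Minimum is 8/3 at row 1 (p leaves); pivot element 1.
Pivot on row 1; the z-row RHS becomes 8/3 − (-6)·(8/3) = 56/3.

56/3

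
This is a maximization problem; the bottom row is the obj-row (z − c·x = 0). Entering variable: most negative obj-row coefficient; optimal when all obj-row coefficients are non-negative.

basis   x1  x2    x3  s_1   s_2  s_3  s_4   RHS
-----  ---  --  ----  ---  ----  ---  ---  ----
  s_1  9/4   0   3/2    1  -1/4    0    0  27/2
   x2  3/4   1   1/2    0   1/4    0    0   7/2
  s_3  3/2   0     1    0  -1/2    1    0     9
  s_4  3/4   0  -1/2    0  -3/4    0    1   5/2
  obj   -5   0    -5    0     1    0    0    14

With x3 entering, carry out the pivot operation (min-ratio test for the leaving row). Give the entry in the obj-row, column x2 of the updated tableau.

Ratio test on column x3 — row 1: (27/2)/(3/2) = 9; row 2: (7/2)/(1/2) = 7; row 3: 9/1 = 9; row 4: entry -1/2 ≤ 0. Minimum is 7 at row 2 (x2 leaves); pivot element 1/2.
Divide row 2 by 1/2; eliminate column x3 from the other rows.
obj-row update in column x2: 0 − (-5)·2 = 10.

10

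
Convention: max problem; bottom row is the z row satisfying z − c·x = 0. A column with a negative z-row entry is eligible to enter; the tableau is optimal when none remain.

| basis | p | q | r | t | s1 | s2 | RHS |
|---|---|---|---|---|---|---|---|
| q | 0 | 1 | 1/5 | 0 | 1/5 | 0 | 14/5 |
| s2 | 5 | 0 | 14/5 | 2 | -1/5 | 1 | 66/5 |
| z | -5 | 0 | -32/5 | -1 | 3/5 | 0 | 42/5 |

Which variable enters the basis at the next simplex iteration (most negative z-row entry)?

r

Negative z-row entries: p: -5, r: -32/5, t: -1.
The most negative is -32/5 in column r, so r enters.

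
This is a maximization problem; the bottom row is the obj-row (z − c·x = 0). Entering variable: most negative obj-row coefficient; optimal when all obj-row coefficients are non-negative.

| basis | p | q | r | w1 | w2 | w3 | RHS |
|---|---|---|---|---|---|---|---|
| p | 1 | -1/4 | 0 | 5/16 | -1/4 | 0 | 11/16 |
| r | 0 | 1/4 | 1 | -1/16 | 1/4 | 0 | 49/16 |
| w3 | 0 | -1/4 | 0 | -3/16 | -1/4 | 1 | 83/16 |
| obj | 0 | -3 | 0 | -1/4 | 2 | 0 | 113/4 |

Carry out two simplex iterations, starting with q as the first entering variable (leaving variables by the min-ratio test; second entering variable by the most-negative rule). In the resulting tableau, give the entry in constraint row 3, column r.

Ratio test on column q — row 1: entry -1/4 ≤ 0; row 2: (49/16)/(1/4) = 49/4; row 3: entry -1/4 ≤ 0. Minimum is 49/4 at row 2 (r leaves); pivot element 1/4.
Divide row 2 by 1/4; eliminate column q from the other rows.
Second iteration: most negative obj-row entry is -1 in column w1, so w1 enters.
Ratio test on column w1 — row 1: (15/4)/(1/4) = 15; row 2: entry -1/4 ≤ 0; row 3: entry -1/4 ≤ 0. Minimum is 15 at row 1 (p leaves); pivot element 1/4.
Divide row 1 by 1/4; eliminate column w1 from the other rows.
After both pivots, the entry at constraint row 3, column r is 2.

2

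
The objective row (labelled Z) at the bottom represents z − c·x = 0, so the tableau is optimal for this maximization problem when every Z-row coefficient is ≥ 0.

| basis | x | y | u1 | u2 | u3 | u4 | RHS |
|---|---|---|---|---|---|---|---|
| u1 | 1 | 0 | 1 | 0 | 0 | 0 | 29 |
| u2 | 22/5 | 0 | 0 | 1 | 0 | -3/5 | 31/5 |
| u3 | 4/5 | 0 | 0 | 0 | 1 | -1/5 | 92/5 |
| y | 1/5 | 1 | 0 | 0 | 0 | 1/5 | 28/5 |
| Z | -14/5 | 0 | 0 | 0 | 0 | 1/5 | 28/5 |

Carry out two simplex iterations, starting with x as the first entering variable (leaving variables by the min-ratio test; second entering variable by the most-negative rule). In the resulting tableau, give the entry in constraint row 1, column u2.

-1/5

Ratio test on column x — row 1: 29/1 = 29; row 2: (31/5)/(22/5) = 31/22; row 3: (92/5)/(4/5) = 23; row 4: (28/5)/(1/5) = 28. Minimum is 31/22 at row 2 (u2 leaves); pivot element 22/5.
Divide row 2 by 22/5; eliminate column x from the other rows.
Second iteration: most negative Z-row entry is -2/11 in column u4, so u4 enters.
Ratio test on column u4 — row 1: (607/22)/(3/22) = 607/3; row 2: entry -3/22 ≤ 0; row 3: entry -1/11 ≤ 0; row 4: (117/22)/(5/22) = 117/5. Minimum is 117/5 at row 4 (y leaves); pivot element 5/22.
Divide row 4 by 5/22; eliminate column u4 from the other rows.
After both pivots, the entry at constraint row 1, column u2 is -1/5.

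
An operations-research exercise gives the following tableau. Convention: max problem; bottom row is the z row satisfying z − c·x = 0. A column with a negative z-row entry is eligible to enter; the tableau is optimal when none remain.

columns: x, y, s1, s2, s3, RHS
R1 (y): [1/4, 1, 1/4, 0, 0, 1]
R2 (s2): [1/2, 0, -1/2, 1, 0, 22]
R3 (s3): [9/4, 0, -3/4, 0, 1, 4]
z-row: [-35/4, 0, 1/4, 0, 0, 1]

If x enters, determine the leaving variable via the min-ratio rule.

Column x entries and ratios — y: 1/(1/4) = 4; s2: 22/(1/2) = 44; s3: 4/(9/4) = 16/9.
Smallest ratio is 16/9 in the row of s3, so s3 leaves.

s3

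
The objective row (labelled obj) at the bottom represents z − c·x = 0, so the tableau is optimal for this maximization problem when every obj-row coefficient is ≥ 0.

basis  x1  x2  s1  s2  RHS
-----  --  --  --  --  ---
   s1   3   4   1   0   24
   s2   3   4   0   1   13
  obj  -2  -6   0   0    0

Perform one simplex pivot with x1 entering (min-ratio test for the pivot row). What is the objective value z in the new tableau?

Ratio test on column x1 — row 1: 24/3 = 8; row 2: 13/3 = 13/3. Minimum is 13/3 at row 2 (s2 leaves); pivot element 3.
Pivot on row 2; the obj-row RHS becomes 0 − (-2)·(13/3) = 26/3.

26/3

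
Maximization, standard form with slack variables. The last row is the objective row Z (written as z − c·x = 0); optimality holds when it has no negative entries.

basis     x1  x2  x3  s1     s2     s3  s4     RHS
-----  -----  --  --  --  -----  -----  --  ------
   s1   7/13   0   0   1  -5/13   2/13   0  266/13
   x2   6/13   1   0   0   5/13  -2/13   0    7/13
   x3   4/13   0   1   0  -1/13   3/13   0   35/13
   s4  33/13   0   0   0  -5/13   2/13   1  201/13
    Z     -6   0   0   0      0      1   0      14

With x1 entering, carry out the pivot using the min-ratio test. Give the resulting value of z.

Ratio test on column x1 — row 1: (266/13)/(7/13) = 38; row 2: (7/13)/(6/13) = 7/6; row 3: (35/13)/(4/13) = 35/4; row 4: (201/13)/(33/13) = 67/11. Minimum is 7/6 at row 2 (x2 leaves); pivot element 6/13.
Pivot on row 2; the Z-row RHS becomes 14 − (-6)·(7/6) = 21.

21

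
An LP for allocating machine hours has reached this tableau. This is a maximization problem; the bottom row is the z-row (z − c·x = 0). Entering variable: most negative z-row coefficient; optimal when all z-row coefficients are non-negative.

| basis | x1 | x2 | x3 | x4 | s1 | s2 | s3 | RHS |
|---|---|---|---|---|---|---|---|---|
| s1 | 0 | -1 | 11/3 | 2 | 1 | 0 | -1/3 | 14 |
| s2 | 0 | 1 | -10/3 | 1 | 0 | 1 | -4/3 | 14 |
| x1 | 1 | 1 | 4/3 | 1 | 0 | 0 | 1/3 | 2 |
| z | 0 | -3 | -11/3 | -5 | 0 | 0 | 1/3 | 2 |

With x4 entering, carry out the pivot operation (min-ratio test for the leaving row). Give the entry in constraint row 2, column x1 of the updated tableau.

Ratio test on column x4 — row 1: 14/2 = 7; row 2: 14/1 = 14; row 3: 2/1 = 2. Minimum is 2 at row 3 (x1 leaves); pivot element 1.
Divide row 3 by 1; eliminate column x4 from the other rows.
Row 2 update in column x1: 0 − 1·1 = -1.

-1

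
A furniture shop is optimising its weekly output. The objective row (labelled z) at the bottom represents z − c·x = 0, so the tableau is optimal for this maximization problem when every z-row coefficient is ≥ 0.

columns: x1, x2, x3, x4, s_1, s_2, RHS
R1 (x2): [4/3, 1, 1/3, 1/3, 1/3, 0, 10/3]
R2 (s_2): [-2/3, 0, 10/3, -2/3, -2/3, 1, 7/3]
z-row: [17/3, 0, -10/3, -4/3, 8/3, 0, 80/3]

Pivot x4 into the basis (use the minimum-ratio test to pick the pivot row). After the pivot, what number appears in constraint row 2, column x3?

Ratio test on column x4 — row 1: (10/3)/(1/3) = 10; row 2: entry -2/3 ≤ 0. Minimum is 10 at row 1 (x2 leaves); pivot element 1/3.
Divide row 1 by 1/3; eliminate column x4 from the other rows.
Row 2 update in column x3: 10/3 − (-2/3)·1 = 4.

4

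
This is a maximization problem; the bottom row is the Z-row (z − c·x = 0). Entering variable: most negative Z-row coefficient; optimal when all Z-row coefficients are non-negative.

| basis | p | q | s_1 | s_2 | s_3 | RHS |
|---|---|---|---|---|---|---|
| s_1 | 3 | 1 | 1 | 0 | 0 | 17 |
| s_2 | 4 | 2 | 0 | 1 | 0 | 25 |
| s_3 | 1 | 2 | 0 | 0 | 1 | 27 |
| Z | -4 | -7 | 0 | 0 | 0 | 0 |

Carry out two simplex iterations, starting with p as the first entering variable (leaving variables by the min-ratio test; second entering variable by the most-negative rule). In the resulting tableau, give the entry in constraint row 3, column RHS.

31/2

Ratio test on column p — row 1: 17/3 = 17/3; row 2: 25/4 = 25/4; row 3: 27/1 = 27. Minimum is 17/3 at row 1 (s_1 leaves); pivot element 3.
Divide row 1 by 3; eliminate column p from the other rows.
Second iteration: most negative Z-row entry is -17/3 in column q, so q enters.
Ratio test on column q — row 1: (17/3)/(1/3) = 17; row 2: (7/3)/(2/3) = 7/2; row 3: (64/3)/(5/3) = 64/5. Minimum is 7/2 at row 2 (s_2 leaves); pivot element 2/3.
Divide row 2 by 2/3; eliminate column q from the other rows.
After both pivots, the entry at constraint row 3, column RHS is 31/2.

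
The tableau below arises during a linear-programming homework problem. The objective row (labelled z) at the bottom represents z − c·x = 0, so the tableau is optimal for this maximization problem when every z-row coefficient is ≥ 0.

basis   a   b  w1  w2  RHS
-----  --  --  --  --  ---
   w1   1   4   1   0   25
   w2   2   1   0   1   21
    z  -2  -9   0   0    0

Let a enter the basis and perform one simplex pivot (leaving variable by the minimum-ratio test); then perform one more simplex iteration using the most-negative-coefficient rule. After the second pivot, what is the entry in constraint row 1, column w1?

Ratio test on column a — row 1: 25/1 = 25; row 2: 21/2 = 21/2. Minimum is 21/2 at row 2 (w2 leaves); pivot element 2.
Divide row 2 by 2; eliminate column a from the other rows.
Second iteration: most negative z-row entry is -8 in column b, so b enters.
Ratio test on column b — row 1: (29/2)/(7/2) = 29/7; row 2: (21/2)/(1/2) = 21. Minimum is 29/7 at row 1 (w1 leaves); pivot element 7/2.
Divide row 1 by 7/2; eliminate column b from the other rows.
After both pivots, the entry at constraint row 1, column w1 is 2/7.

2/7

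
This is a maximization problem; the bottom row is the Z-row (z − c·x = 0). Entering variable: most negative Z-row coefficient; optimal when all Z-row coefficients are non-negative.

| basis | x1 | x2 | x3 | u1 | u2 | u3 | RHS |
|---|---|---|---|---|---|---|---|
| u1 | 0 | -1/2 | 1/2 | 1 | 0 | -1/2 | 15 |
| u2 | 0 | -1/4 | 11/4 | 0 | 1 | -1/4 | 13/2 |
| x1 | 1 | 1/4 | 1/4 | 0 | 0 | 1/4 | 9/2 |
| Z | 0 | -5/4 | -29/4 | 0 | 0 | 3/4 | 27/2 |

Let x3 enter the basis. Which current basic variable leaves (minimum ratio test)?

Column x3 entries and ratios — u1: 15/(1/2) = 30; u2: (13/2)/(11/4) = 26/11; x1: (9/2)/(1/4) = 18.
Smallest ratio is 26/11 in the row of u2, so u2 leaves.

u2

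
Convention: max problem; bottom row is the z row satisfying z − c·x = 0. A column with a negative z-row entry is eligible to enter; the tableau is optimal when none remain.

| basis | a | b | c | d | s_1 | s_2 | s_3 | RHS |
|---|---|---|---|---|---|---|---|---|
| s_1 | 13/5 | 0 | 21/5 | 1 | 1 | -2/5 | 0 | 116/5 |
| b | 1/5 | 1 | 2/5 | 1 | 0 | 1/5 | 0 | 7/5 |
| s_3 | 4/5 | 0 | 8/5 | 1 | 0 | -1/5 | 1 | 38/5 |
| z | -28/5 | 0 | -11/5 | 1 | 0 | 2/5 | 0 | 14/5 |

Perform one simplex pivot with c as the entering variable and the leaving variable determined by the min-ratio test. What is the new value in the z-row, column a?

Ratio test on column c — row 1: (116/5)/(21/5) = 116/21; row 2: (7/5)/(2/5) = 7/2; row 3: (38/5)/(8/5) = 19/4. Minimum is 7/2 at row 2 (b leaves); pivot element 2/5.
Divide row 2 by 2/5; eliminate column c from the other rows.
z-row update in column a: -28/5 − (-11/5)·(1/2) = -9/2.

-9/2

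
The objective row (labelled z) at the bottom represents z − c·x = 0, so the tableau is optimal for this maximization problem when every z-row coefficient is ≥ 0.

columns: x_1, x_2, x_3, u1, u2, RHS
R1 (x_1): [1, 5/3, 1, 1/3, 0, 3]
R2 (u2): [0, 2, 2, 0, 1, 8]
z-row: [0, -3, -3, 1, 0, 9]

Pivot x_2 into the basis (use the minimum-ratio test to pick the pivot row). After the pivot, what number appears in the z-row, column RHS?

72/5

Ratio test on column x_2 — row 1: 3/(5/3) = 9/5; row 2: 8/2 = 4. Minimum is 9/5 at row 1 (x_1 leaves); pivot element 5/3.
Divide row 1 by 5/3; eliminate column x_2 from the other rows.
z-row update in column RHS: 9 − (-3)·(9/5) = 72/5.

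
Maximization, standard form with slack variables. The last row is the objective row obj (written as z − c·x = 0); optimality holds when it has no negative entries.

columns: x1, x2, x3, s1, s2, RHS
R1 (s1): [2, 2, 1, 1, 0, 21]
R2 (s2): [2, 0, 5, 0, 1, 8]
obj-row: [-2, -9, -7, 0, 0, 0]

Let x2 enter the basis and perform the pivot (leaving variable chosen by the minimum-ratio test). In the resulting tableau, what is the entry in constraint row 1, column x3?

Ratio test on column x2 — row 1: 21/2 = 21/2; row 2: entry 0 ≤ 0. Minimum is 21/2 at row 1 (s1 leaves); pivot element 2.
Divide row 1 by 2; eliminate column x2 from the other rows.
In the new row 1, the x3 entry is the old entry divided by the pivot: 1/2 = 1/2.

1/2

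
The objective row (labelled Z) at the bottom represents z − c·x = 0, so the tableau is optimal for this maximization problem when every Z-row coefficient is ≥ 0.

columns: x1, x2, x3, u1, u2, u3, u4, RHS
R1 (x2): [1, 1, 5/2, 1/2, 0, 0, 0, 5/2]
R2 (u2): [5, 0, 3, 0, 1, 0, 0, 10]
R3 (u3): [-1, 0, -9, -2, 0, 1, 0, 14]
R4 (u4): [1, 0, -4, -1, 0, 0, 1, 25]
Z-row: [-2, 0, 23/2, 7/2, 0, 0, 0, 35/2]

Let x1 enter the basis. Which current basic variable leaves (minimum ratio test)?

Column x1 entries and ratios — x2: (5/2)/1 = 5/2; u2: 10/5 = 2; u3: -1 ≤ 0, skip; u4: 25/1 = 25.
Smallest ratio is 2 in the row of u2, so u2 leaves.

u2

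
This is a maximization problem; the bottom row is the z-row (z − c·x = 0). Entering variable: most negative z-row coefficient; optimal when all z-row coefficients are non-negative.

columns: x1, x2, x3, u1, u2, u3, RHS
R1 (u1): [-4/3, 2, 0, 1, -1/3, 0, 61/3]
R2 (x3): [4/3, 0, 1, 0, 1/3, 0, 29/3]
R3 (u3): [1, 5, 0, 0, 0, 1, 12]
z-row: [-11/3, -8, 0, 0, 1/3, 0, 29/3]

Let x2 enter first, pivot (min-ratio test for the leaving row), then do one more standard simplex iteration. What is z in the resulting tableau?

Ratio test on column x2 — row 1: (61/3)/2 = 61/6; row 2: entry 0 ≤ 0; row 3: 12/5 = 12/5. Minimum is 12/5 at row 3 (u3 leaves); pivot element 5.
Pivot on row 3; the z-row RHS becomes 29/3 − (-8)·(12/5) = 433/15.
Next entering variable (most negative z-row entry -31/15): x1.
Ratio test on column x1 — row 1: entry -26/15 ≤ 0; row 2: (29/3)/(4/3) = 29/4; row 3: (12/5)/(1/5) = 12. Minimum is 29/4 at row 2 (x3 leaves); pivot element 4/3.
After the second pivot the z-row RHS is 433/15 − (-31/15)·(29/4) = 877/20.

877/20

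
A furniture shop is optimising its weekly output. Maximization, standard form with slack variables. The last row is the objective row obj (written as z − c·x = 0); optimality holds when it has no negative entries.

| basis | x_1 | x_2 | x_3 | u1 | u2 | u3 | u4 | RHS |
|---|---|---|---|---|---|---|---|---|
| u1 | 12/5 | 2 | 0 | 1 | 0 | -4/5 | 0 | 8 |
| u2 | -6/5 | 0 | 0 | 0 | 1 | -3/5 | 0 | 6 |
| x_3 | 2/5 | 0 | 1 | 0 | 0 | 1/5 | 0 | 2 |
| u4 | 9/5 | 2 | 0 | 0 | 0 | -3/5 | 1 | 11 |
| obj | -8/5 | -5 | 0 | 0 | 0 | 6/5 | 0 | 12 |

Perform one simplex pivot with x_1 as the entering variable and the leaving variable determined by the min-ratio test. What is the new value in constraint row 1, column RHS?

Ratio test on column x_1 — row 1: 8/(12/5) = 10/3; row 2: entry -6/5 ≤ 0; row 3: 2/(2/5) = 5; row 4: 11/(9/5) = 55/9. Minimum is 10/3 at row 1 (u1 leaves); pivot element 12/5.
Divide row 1 by 12/5; eliminate column x_1 from the other rows.
In the new row 1, the RHS entry is the old entry divided by the pivot: 8/(12/5) = 10/3.

10/3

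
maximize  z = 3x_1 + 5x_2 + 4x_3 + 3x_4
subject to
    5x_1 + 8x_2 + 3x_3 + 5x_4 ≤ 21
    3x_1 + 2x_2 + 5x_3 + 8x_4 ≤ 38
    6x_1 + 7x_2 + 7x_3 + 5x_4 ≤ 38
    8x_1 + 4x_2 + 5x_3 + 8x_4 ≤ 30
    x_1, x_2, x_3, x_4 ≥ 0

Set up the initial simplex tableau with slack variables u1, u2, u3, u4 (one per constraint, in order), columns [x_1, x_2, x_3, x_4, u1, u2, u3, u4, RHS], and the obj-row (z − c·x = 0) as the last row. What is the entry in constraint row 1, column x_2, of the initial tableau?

8

Constraint 1 has coefficient 8 on x_2.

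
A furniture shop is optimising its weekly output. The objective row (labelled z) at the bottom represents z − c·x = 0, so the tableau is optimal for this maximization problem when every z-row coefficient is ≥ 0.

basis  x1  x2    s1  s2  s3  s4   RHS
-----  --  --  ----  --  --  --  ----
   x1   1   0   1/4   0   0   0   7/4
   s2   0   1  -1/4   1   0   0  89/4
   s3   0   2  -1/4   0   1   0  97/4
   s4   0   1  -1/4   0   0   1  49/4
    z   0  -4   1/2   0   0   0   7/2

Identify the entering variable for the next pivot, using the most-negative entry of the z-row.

x2

Negative z-row entries: x2: -4.
The most negative is -4 in column x2, so x2 enters.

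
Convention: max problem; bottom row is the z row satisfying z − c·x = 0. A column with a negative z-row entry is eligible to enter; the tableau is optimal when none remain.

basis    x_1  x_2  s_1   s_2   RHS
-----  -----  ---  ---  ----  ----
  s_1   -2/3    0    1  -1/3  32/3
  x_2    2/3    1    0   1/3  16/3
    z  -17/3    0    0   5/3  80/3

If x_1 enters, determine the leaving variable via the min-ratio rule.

x_2

Column x_1 entries and ratios — s_1: -2/3 ≤ 0, skip; x_2: (16/3)/(2/3) = 8.
Smallest ratio is 8 in the row of x_2, so x_2 leaves.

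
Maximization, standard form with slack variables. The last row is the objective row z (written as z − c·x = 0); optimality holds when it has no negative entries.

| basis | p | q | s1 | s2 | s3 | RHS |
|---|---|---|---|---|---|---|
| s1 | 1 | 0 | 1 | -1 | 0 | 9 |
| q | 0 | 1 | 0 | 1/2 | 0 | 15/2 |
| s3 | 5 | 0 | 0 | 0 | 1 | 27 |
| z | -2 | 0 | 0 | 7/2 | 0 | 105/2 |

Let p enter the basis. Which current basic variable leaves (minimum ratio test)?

s3

Column p entries and ratios — s1: 9/1 = 9; q: 0 ≤ 0, skip; s3: 27/5 = 27/5.
Smallest ratio is 27/5 in the row of s3, so s3 leaves.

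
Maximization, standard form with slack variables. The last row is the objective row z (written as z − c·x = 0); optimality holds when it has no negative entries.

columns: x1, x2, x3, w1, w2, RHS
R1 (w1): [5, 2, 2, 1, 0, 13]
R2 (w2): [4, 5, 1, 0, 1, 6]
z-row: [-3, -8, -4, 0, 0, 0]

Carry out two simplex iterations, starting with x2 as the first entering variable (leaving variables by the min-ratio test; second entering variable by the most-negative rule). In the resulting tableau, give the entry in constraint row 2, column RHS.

Ratio test on column x2 — row 1: 13/2 = 13/2; row 2: 6/5 = 6/5. Minimum is 6/5 at row 2 (w2 leaves); pivot element 5.
Divide row 2 by 5; eliminate column x2 from the other rows.
Second iteration: most negative z-row entry is -12/5 in column x3, so x3 enters.
Ratio test on column x3 — row 1: (53/5)/(8/5) = 53/8; row 2: (6/5)/(1/5) = 6. Minimum is 6 at row 2 (x2 leaves); pivot element 1/5.
Divide row 2 by 1/5; eliminate column x3 from the other rows.
After both pivots, the entry at constraint row 2, column RHS is 6.

6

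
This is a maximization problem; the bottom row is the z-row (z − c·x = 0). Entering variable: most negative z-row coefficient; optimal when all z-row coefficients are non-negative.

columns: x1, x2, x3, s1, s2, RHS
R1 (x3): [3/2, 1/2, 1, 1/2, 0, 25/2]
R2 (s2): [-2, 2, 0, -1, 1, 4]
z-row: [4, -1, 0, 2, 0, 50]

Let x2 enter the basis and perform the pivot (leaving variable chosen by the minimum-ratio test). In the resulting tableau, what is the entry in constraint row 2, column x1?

-1

Ratio test on column x2 — row 1: (25/2)/(1/2) = 25; row 2: 4/2 = 2. Minimum is 2 at row 2 (s2 leaves); pivot element 2.
Divide row 2 by 2; eliminate column x2 from the other rows.
In the new row 2, the x1 entry is the old entry divided by the pivot: (-2)/2 = -1.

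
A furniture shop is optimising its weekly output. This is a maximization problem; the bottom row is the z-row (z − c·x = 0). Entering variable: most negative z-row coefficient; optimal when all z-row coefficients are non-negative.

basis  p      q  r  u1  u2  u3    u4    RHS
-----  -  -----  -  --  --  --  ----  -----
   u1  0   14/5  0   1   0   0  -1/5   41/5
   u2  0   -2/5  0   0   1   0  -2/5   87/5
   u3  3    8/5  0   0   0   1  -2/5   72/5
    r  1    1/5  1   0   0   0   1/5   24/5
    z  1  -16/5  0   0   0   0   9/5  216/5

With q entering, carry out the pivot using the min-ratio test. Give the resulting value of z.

368/7

Ratio test on column q — row 1: (41/5)/(14/5) = 41/14; row 2: entry -2/5 ≤ 0; row 3: (72/5)/(8/5) = 9; row 4: (24/5)/(1/5) = 24. Minimum is 41/14 at row 1 (u1 leaves); pivot element 14/5.
Pivot on row 1; the z-row RHS becomes 216/5 − (-16/5)·(41/14) = 368/7.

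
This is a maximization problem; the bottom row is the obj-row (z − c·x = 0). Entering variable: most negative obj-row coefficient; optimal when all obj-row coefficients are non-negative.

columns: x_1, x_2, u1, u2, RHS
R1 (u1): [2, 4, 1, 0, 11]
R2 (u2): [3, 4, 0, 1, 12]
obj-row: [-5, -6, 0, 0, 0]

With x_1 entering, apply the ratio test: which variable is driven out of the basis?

u2

Column x_1 entries and ratios — u1: 11/2 = 11/2; u2: 12/3 = 4.
Smallest ratio is 4 in the row of u2, so u2 leaves.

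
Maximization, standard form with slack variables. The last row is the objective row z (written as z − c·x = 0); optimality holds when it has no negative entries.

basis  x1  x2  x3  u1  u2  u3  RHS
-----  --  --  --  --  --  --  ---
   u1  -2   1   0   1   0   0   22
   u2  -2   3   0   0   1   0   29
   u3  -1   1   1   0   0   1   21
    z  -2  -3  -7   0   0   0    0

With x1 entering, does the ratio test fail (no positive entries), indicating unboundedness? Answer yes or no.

Every constraint-row entry in column x1 is ≤ 0, so increasing x1 is unbounded.

yes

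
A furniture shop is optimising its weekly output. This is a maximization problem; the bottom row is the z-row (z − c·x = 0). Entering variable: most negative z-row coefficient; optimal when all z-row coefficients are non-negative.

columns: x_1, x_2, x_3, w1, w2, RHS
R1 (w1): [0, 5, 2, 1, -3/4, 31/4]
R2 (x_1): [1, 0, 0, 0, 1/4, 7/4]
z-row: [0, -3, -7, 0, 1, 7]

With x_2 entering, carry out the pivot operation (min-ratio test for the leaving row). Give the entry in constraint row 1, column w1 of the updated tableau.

1/5

Ratio test on column x_2 — row 1: (31/4)/5 = 31/20; row 2: entry 0 ≤ 0. Minimum is 31/20 at row 1 (w1 leaves); pivot element 5.
Divide row 1 by 5; eliminate column x_2 from the other rows.
In the new row 1, the w1 entry is the old entry divided by the pivot: 1/5 = 1/5.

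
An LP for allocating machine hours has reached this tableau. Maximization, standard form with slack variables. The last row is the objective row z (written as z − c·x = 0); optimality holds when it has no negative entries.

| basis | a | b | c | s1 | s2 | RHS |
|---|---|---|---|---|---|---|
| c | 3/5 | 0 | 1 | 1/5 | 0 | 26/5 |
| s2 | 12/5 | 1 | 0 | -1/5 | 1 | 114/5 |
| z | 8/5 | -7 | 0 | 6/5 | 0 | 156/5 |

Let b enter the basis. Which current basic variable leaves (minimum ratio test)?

s2

Column b entries and ratios — c: 0 ≤ 0, skip; s2: (114/5)/1 = 114/5.
Smallest ratio is 114/5 in the row of s2, so s2 leaves.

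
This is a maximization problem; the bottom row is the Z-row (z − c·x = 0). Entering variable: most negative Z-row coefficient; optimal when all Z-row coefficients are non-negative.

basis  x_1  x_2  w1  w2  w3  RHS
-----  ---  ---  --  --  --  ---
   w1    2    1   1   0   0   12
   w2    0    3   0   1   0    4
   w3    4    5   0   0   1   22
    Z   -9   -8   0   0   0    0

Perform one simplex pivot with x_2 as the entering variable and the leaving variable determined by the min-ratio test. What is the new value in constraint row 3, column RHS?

Ratio test on column x_2 — row 1: 12/1 = 12; row 2: 4/3 = 4/3; row 3: 22/5 = 22/5. Minimum is 4/3 at row 2 (w2 leaves); pivot element 3.
Divide row 2 by 3; eliminate column x_2 from the other rows.
Row 3 update in column RHS: 22 − 5·(4/3) = 46/3.

46/3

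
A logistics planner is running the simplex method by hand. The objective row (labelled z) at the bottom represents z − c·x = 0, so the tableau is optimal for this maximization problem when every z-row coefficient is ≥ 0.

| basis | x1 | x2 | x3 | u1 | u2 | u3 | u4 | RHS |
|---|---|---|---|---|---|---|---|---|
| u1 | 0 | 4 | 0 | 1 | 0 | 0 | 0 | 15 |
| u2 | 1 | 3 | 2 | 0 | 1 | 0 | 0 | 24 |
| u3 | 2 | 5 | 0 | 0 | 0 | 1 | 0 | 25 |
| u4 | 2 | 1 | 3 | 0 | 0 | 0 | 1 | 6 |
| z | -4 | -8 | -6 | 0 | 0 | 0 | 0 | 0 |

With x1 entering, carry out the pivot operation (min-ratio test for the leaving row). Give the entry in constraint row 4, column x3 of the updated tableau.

Ratio test on column x1 — row 1: entry 0 ≤ 0; row 2: 24/1 = 24; row 3: 25/2 = 25/2; row 4: 6/2 = 3. Minimum is 3 at row 4 (u4 leaves); pivot element 2.
Divide row 4 by 2; eliminate column x1 from the other rows.
In the new row 4, the x3 entry is the old entry divided by the pivot: 3/2 = 3/2.

3/2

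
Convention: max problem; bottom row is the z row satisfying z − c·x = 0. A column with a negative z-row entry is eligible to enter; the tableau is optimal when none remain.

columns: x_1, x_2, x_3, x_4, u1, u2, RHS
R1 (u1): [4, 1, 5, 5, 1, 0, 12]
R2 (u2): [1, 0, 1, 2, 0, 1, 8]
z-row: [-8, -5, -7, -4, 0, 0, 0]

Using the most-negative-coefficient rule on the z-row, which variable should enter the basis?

x_1

Negative z-row entries: x_1: -8, x_2: -5, x_3: -7, x_4: -4.
The most negative is -8 in column x_1, so x_1 enters.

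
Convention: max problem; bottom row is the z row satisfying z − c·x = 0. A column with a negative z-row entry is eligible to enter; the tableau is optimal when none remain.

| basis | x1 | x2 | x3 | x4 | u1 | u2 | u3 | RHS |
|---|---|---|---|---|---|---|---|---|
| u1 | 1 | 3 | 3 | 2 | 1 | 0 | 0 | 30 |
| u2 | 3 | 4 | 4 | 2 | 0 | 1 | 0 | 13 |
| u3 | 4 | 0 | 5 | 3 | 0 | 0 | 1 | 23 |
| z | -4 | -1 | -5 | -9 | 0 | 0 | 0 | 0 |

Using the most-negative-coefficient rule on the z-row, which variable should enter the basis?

x4

Negative z-row entries: x1: -4, x2: -1, x3: -5, x4: -9.
The most negative is -9 in column x4, so x4 enters.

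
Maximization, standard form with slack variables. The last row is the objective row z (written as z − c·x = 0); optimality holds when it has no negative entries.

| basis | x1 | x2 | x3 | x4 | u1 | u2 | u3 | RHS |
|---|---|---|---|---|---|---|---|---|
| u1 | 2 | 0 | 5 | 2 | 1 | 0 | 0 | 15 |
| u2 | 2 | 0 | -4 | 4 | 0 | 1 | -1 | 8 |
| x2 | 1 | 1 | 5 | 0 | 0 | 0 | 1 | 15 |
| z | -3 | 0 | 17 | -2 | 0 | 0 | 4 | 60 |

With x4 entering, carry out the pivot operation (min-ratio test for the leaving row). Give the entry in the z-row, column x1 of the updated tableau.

Ratio test on column x4 — row 1: 15/2 = 15/2; row 2: 8/4 = 2; row 3: entry 0 ≤ 0. Minimum is 2 at row 2 (u2 leaves); pivot element 4.
Divide row 2 by 4; eliminate column x4 from the other rows.
z-row update in column x1: -3 − (-2)·(1/2) = -2.

-2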